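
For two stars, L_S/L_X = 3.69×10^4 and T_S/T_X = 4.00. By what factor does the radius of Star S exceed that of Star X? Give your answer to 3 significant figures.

L ∝ R²T⁴ gives R ∝ √L / T², so
R_S/R_X = √(3.69×10^4) / (4.00)² = 192.1 / 16.00 = 12.01.

12.0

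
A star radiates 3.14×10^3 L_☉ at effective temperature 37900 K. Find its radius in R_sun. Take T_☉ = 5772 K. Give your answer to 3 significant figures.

R/R_☉ = √(L/L_☉) / (T/T_☉)² = √(3.14×10^3) / (6.566)²
       = 56.04 / 43.11 = 1.300.

1.30 R_sun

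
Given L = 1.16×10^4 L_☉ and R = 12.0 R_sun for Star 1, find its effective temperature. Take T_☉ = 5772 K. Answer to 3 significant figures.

T/T_☉ = (L/L_☉)^(1/4) / (R/R_☉)^(1/2)
T = 5772 × (1.16×10^4)^(1/4) / √(12.0) = 5772 × 10.38 / 3.464 = 1.729×10^4 K.

1.73×10^4 K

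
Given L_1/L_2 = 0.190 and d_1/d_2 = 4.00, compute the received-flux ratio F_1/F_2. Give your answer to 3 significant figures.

0.0119

F = L/(4πd²), so F_1/F_2 = (L_1/L_2) / (d_1/d_2)²
= 0.190 / (4.00)² = 0.190 / 16.00 = 0.01188.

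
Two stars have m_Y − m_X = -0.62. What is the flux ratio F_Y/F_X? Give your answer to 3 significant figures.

F_Y/F_X = 10^(−(m_Y − m_X)/2.5) = 10^(0.62/2.5) = 10^0.248 = 1.770.

1.77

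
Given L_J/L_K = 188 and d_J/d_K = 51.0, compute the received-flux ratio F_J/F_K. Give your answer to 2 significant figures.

F = L/(4πd²), so F_J/F_K = (L_J/L_K) / (d_J/d_K)²
= 188 / (51.0)² = 188 / 2601 = 0.07228.

0.072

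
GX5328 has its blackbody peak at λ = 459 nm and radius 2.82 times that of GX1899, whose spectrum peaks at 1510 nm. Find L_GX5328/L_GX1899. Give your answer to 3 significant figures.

931

Wien's law gives T ∝ 1/λ_max, so T_GX5328/T_GX1899 = λ_GX1899/λ_GX5328 = 1510/459 = 3.290.
Then L ∝ R²T⁴ gives L_GX5328/L_GX1899 = (2.82)² × (3.290)⁴ = 7.952 × 117.1 = 931.4.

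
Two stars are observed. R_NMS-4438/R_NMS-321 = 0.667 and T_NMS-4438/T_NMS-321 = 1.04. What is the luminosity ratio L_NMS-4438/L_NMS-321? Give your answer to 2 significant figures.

0.52

From the Stefan–Boltzmann law, L ∝ R²T⁴, so
L_NMS-4438/L_NMS-321 = (R_NMS-4438/R_NMS-321)² (T_NMS-4438/T_NMS-321)⁴ = (0.667)² × (1.04)⁴ = 0.4449 × 1.170 = 0.5205.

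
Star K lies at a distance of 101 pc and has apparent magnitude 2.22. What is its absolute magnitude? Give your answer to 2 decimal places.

M = m − 5 log₁₀(d/10 pc) = 2.22 − 5 log₁₀(101/10)
  = 2.22 − 5 × 1.004 = 2.22 − 5.02 = -2.80.

-2.80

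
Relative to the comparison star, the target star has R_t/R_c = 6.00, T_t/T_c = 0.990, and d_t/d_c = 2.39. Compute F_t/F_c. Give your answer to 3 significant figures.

6.05

L_t/L_c = (R_t/R_c)²(T_t/T_c)⁴ = (6.00)² × (0.990)⁴ = 34.58.
F_t/F_c = (L_t/L_c)/(d_t/d_c)² = 34.58 / (2.39)² = 6.054.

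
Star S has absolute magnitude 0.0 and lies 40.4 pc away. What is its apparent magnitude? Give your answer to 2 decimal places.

3.03

m = M + 5 log₁₀(d/10 pc) = 0.0 + 5 log₁₀(40.4/10)
  = 0.0 + 5 × 0.606 = 0.0 + 3.03 = 3.03.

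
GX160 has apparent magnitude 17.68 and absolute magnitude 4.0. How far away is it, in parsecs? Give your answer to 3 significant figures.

m − M = 5 log₁₀(d/10 pc)
17.68 − (4.0) = 13.68 = 5 log₁₀(d/10)
d = 10 × 10^(13.68/5) = 10 × 10^2.736 = 5445 pc.

5.45×10^3 pc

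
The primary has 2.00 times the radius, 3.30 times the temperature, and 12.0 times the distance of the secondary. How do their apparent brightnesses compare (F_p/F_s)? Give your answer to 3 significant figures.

L_p/L_s = (R_p/R_s)²(T_p/T_s)⁴ = (2.00)² × (3.30)⁴ = 474.4.
F_p/F_s = (L_p/L_s)/(d_p/d_s)² = 474.4 / (12.0)² = 3.294.

3.29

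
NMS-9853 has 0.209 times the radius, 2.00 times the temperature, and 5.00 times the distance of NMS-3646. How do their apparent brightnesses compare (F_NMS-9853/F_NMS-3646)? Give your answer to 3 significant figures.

L_NMS-9853/L_NMS-3646 = (R_NMS-9853/R_NMS-3646)²(T_NMS-9853/T_NMS-3646)⁴ = (0.209)² × (2.00)⁴ = 0.6989.
F_NMS-9853/F_NMS-3646 = (L_NMS-9853/L_NMS-3646)/(d_NMS-9853/d_NMS-3646)² = 0.6989 / (5.00)² = 0.02796.

0.0280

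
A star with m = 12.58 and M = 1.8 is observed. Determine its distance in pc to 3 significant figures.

m − M = 5 log₁₀(d/10 pc)
12.58 − (1.8) = 10.78 = 5 log₁₀(d/10)
d = 10 × 10^(10.78/5) = 10 × 10^2.156 = 1432 pc.

1.43×10^3 pc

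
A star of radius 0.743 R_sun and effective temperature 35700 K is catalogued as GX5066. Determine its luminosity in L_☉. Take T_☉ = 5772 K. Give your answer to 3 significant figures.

L/L_☉ = (R/R_☉)² (T/T_☉)⁴ = (0.743)² × (35700/5772)⁴
       = 0.5520 × (6.185)⁴ = 0.5520 × 1463 = 807.9.

808 L_☉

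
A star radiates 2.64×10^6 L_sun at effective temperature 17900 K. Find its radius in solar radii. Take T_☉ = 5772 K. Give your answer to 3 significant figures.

169 solar radii

R/R_☉ = √(L/L_☉) / (T/T_☉)² = √(2.64×10^6) / (3.101)²
       = 1625 / 9.617 = 168.9.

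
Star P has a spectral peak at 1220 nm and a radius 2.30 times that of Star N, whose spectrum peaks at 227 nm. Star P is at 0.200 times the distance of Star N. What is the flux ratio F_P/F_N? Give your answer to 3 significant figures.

Wien's law: T_P/T_N = λ_N/λ_P = 227/1220 = 0.1861.
L_P/L_N = (R_P/R_N)²(T_P/T_N)⁴ = (2.30)²(0.1861)⁴ = 0.006340.
F_P/F_N = (L_P/L_N)/(d_P/d_N)² = 0.006340/(0.200)² = 0.1585.

0.159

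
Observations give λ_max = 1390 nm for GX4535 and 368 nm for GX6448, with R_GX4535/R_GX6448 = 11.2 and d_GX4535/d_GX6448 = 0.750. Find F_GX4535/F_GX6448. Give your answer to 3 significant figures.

Wien's law: T_GX4535/T_GX6448 = λ_GX6448/λ_GX4535 = 368/1390 = 0.2647.
L_GX4535/L_GX6448 = (R_GX4535/R_GX6448)²(T_GX4535/T_GX6448)⁴ = (11.2)²(0.2647)⁴ = 0.6163.
F_GX4535/F_GX6448 = (L_GX4535/L_GX6448)/(d_GX4535/d_GX6448)² = 0.6163/(0.750)² = 1.096.

1.10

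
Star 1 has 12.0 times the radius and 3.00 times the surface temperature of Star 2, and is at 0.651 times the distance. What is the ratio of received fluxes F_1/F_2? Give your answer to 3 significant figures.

L_1/L_2 = (R_1/R_2)²(T_1/T_2)⁴ = (12.0)² × (3.00)⁴ = 1.166×10^4.
F_1/F_2 = (L_1/L_2)/(d_1/d_2)² = 1.166×10^4 / (0.651)² = 2.752×10^4.

2.75×10^4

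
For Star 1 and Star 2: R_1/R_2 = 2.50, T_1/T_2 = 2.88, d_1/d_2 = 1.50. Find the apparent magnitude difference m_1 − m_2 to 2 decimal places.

L_1/L_2 = (2.50)²(2.88)⁴ = 430.0.
F_1/F_2 = (L_1/L_2)/(d_1/d_2)² = 430.0/2.250 = 191.1.
m_1 − m_2 = −2.5 log₁₀(191.1) = -5.70.

-5.70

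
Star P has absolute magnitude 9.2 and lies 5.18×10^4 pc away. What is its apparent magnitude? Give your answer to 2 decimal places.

27.77

m = M + 5 log₁₀(d/10 pc) = 9.2 + 5 log₁₀(5.18×10^4/10)
  = 9.2 + 5 × 3.714 = 9.2 + 18.57 = 27.77.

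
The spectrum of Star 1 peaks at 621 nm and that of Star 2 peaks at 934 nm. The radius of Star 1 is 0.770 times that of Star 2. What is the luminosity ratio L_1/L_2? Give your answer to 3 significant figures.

Wien's law gives T ∝ 1/λ_max, so T_1/T_2 = λ_2/λ_1 = 934/621 = 1.504.
Then L ∝ R²T⁴ gives L_1/L_2 = (0.770)² × (1.504)⁴ = 0.5929 × 5.117 = 3.034.

3.03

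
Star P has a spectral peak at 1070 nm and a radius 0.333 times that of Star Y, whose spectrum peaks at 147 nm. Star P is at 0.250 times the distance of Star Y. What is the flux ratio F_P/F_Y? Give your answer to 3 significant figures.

Wien's law: T_P/T_Y = λ_Y/λ_P = 147/1070 = 0.1374.
L_P/L_Y = (R_P/R_Y)²(T_P/T_Y)⁴ = (0.333)²(0.1374)⁴ = 3.950×10^-5.
F_P/F_Y = (L_P/L_Y)/(d_P/d_Y)² = 3.950×10^-5/(0.250)² = 6.320×10^-4.

6.32×10^-4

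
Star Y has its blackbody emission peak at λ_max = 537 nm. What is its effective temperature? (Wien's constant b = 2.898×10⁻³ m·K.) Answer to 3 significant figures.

T = b/λ_max = 2.898×10⁻³ / (537×10⁻⁹) = 5397 K.

5.40×10^3 K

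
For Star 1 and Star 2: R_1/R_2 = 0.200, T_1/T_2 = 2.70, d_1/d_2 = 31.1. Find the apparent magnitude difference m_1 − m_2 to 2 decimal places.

6.65

L_1/L_2 = (0.200)²(2.70)⁴ = 2.126.
F_1/F_2 = (L_1/L_2)/(d_1/d_2)² = 2.126/967.2 = 0.002198.
m_1 − m_2 = −2.5 log₁₀(0.002198) = 6.65.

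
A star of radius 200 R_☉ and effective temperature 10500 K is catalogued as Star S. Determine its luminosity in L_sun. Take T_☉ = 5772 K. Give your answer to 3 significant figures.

4.38×10^5 L_sun

L/L_☉ = (R/R_☉)² (T/T_☉)⁴ = (200)² × (10500/5772)⁴
       = 4.000×10^4 × (1.819)⁴ = 4.000×10^4 × 10.95 = 4.380×10^5.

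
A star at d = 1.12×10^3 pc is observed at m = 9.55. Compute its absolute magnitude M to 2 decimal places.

M = m − 5 log₁₀(d/10 pc) = 9.55 − 5 log₁₀(1.12×10^3/10)
  = 9.55 − 5 × 2.049 = 9.55 − 10.25 = -0.70.

-0.70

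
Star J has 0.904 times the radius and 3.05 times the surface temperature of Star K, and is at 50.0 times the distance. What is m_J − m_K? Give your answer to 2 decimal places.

3.87

L_J/L_K = (0.904)²(3.05)⁴ = 70.72.
F_J/F_K = (L_J/L_K)/(d_J/d_K)² = 70.72/2500 = 0.02829.
m_J − m_K = −2.5 log₁₀(0.02829) = 3.87.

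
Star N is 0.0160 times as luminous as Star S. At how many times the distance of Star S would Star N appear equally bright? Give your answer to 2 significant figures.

Equal flux requires L_N/d_N² = L_S/d_S², so d_N/d_S = √(L_N/L_S)
= √(0.0160) = 0.1265.

0.13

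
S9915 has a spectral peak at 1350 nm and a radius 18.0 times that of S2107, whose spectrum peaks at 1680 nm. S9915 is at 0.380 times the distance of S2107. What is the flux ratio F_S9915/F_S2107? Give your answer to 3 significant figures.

5.38×10^3

Wien's law: T_S9915/T_S2107 = λ_S2107/λ_S9915 = 1680/1350 = 1.244.
L_S9915/L_S2107 = (R_S9915/R_S2107)²(T_S9915/T_S2107)⁴ = (18.0)²(1.244)⁴ = 777.0.
F_S9915/F_S2107 = (L_S9915/L_S2107)/(d_S9915/d_S2107)² = 777.0/(0.380)² = 5381.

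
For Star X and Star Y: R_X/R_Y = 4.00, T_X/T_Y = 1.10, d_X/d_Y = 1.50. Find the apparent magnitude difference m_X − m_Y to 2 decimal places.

L_X/L_Y = (4.00)²(1.10)⁴ = 23.43.
F_X/F_Y = (L_X/L_Y)/(d_X/d_Y)² = 23.43/2.250 = 10.41.
m_X − m_Y = −2.5 log₁₀(10.41) = -2.54.

-2.54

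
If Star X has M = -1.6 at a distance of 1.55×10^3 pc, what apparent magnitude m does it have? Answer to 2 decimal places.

m = M + 5 log₁₀(d/10 pc) = -1.6 + 5 log₁₀(1.55×10^3/10)
  = -1.6 + 5 × 2.190 = -1.6 + 10.95 = 9.35.

9.35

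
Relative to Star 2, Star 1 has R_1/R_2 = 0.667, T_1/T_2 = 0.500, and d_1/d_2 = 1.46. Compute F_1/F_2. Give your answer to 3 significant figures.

L_1/L_2 = (R_1/R_2)²(T_1/T_2)⁴ = (0.667)² × (0.500)⁴ = 0.02781.
F_1/F_2 = (L_1/L_2)/(d_1/d_2)² = 0.02781 / (1.46)² = 0.01304.

0.0130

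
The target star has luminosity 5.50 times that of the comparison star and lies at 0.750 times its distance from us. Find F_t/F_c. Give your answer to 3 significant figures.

F = L/(4πd²), so F_t/F_c = (L_t/L_c) / (d_t/d_c)²
= 5.50 / (0.750)² = 5.50 / 0.5625 = 9.778.

9.78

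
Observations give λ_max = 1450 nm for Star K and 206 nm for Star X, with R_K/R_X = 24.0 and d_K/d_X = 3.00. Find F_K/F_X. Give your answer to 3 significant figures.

Wien's law: T_K/T_X = λ_X/λ_K = 206/1450 = 0.1421.
L_K/L_X = (R_K/R_X)²(T_K/T_X)⁴ = (24.0)²(0.1421)⁴ = 0.2346.
F_K/F_X = (L_K/L_X)/(d_K/d_X)² = 0.2346/(3.00)² = 0.02607.

0.0261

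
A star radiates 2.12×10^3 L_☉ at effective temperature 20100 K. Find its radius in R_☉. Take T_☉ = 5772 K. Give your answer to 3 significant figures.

R/R_☉ = √(L/L_☉) / (T/T_☉)² = √(2.12×10^3) / (3.482)²
       = 46.04 / 12.13 = 3.797.

3.80 R_☉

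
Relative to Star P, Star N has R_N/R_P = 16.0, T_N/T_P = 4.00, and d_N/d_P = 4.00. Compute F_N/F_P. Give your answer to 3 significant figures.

L_N/L_P = (R_N/R_P)²(T_N/T_P)⁴ = (16.0)² × (4.00)⁴ = 6.554×10^4.
F_N/F_P = (L_N/L_P)/(d_N/d_P)² = 6.554×10^4 / (4.00)² = 4096.

4.10×10^3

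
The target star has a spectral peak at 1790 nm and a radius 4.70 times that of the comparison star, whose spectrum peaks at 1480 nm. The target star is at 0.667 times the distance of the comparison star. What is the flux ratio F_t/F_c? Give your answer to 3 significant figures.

Wien's law: T_t/T_c = λ_c/λ_t = 1480/1790 = 0.8268.
L_t/L_c = (R_t/R_c)²(T_t/T_c)⁴ = (4.70)²(0.8268)⁴ = 10.32.
F_t/F_c = (L_t/L_c)/(d_t/d_c)² = 10.32/(0.667)² = 23.20.

23.2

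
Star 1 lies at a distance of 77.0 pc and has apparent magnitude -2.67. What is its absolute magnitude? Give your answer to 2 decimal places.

-7.10

M = m − 5 log₁₀(d/10 pc) = -2.67 − 5 log₁₀(77.0/10)
  = -2.67 − 5 × 0.886 = -2.67 − 4.43 = -7.10.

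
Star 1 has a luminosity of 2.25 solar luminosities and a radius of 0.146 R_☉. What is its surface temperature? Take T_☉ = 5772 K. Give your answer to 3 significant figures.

T/T_☉ = (L/L_☉)^(1/4) / (R/R_☉)^(1/2)
T = 5772 × (2.25)^(1/4) / √(0.146) = 5772 × 1.225 / 0.3821 = 1.850×10^4 K.

1.85×10^4 K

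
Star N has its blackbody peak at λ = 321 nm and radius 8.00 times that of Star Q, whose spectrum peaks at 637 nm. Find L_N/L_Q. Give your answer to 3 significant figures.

Wien's law gives T ∝ 1/λ_max, so T_N/T_Q = λ_Q/λ_N = 637/321 = 1.984.
Then L ∝ R²T⁴ gives L_N/L_Q = (8.00)² × (1.984)⁴ = 64.00 × 15.51 = 992.5.

992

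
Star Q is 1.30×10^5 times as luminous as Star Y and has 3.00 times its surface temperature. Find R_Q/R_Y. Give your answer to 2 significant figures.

40

L ∝ R²T⁴ gives R ∝ √L / T², so
R_Q/R_Y = √(1.30×10^5) / (3.00)² = 360.6 / 9.000 = 40.06.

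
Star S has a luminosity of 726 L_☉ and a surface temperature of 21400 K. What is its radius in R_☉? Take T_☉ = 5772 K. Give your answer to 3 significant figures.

R/R_☉ = √(L/L_☉) / (T/T_☉)² = √(726) / (3.708)²
       = 26.94 / 13.75 = 1.960.

1.96 R_☉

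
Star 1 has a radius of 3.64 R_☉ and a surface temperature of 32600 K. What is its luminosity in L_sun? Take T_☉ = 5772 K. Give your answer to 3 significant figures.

1.35×10^4 L_sun

L/L_☉ = (R/R_☉)² (T/T_☉)⁴ = (3.64)² × (32600/5772)⁴
       = 13.25 × (5.648)⁴ = 13.25 × 1018 = 1.348×10^4.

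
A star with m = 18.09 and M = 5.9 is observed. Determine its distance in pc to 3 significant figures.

m − M = 5 log₁₀(d/10 pc)
18.09 − (5.9) = 12.19 = 5 log₁₀(d/10)
d = 10 × 10^(12.19/5) = 10 × 10^2.438 = 2742 pc.

2.74×10^3 pc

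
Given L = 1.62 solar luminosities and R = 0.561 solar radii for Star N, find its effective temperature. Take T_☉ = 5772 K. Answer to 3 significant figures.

8.69×10^3 K

T/T_☉ = (L/L_☉)^(1/4) / (R/R_☉)^(1/2)
T = 5772 × (1.62)^(1/4) / √(0.561) = 5772 × 1.128 / 0.7490 = 8694 K.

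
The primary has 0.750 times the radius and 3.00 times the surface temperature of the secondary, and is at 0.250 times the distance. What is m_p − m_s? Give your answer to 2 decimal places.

L_p/L_s = (0.750)²(3.00)⁴ = 45.56.
F_p/F_s = (L_p/L_s)/(d_p/d_s)² = 45.56/0.06250 = 729.0.
m_p − m_s = −2.5 log₁₀(729.0) = -7.16.

-7.16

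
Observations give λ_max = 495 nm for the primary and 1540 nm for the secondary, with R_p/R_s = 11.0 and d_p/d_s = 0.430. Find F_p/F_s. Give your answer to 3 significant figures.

Wien's law: T_p/T_s = λ_s/λ_p = 1540/495 = 3.111.
L_p/L_s = (R_p/R_s)²(T_p/T_s)⁴ = (11.0)²(3.111)⁴ = 1.134×10^4.
F_p/F_s = (L_p/L_s)/(d_p/d_s)² = 1.134×10^4/(0.430)² = 6.131×10^4.

6.13×10^4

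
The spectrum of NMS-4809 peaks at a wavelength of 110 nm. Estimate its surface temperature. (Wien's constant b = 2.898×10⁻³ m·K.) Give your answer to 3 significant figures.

T = b/λ_max = 2.898×10⁻³ / (110×10⁻⁹) = 2.635×10^4 K.

2.63×10^4 K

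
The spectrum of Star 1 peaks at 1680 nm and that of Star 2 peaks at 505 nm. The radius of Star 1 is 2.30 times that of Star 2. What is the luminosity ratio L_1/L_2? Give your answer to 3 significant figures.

Wien's law gives T ∝ 1/λ_max, so T_1/T_2 = λ_2/λ_1 = 505/1680 = 0.3006.
Then L ∝ R²T⁴ gives L_1/L_2 = (2.30)² × (0.3006)⁴ = 5.290 × 0.008164 = 0.04319.

0.0432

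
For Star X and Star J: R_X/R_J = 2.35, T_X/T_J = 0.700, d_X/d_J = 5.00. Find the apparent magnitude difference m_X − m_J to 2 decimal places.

3.19

L_X/L_J = (2.35)²(0.700)⁴ = 1.326.
F_X/F_J = (L_X/L_J)/(d_X/d_J)² = 1.326/25.00 = 0.05304.
m_X − m_J = −2.5 log₁₀(0.05304) = 3.19.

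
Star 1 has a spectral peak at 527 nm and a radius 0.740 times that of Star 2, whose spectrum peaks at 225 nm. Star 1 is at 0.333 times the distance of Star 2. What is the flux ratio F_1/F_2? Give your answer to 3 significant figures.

Wien's law: T_1/T_2 = λ_2/λ_1 = 225/527 = 0.4269.
L_1/L_2 = (R_1/R_2)²(T_1/T_2)⁴ = (0.740)²(0.4269)⁴ = 0.01819.
F_1/F_2 = (L_1/L_2)/(d_1/d_2)² = 0.01819/(0.333)² = 0.1641.

0.164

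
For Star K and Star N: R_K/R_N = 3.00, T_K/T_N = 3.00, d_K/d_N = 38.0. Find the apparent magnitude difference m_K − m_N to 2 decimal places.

0.74

L_K/L_N = (3.00)²(3.00)⁴ = 729.0.
F_K/F_N = (L_K/L_N)/(d_K/d_N)² = 729.0/1444 = 0.5048.
m_K − m_N = −2.5 log₁₀(0.5048) = 0.74.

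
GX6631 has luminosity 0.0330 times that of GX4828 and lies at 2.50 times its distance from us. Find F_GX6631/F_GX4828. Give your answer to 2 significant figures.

F = L/(4πd²), so F_GX6631/F_GX4828 = (L_GX6631/L_GX4828) / (d_GX6631/d_GX4828)²
= 0.0330 / (2.50)² = 0.0330 / 6.250 = 0.005280.

0.0053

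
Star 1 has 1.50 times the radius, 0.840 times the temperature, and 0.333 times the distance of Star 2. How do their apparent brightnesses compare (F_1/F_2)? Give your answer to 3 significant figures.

10.1

L_1/L_2 = (R_1/R_2)²(T_1/T_2)⁴ = (1.50)² × (0.840)⁴ = 1.120.
F_1/F_2 = (L_1/L_2)/(d_1/d_2)² = 1.120 / (0.333)² = 10.10.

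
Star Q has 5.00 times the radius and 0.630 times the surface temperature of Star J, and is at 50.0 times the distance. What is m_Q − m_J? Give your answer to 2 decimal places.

L_Q/L_J = (5.00)²(0.630)⁴ = 3.938.
F_Q/F_J = (L_Q/L_J)/(d_Q/d_J)² = 3.938/2500 = 0.001575.
m_Q − m_J = −2.5 log₁₀(0.001575) = 7.01.

7.01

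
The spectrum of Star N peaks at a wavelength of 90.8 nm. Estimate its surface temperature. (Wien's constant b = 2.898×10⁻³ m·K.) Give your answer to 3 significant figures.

3.19×10^4 K

T = b/λ_max = 2.898×10⁻³ / (90.8×10⁻⁹) = 3.192×10^4 K.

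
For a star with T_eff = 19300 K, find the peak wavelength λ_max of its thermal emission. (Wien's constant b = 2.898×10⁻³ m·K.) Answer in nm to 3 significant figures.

λ_max = b/T = 2.898×10⁻³ / 19300 = 1.50×10^-7 m = 150.2 nm.

150 nm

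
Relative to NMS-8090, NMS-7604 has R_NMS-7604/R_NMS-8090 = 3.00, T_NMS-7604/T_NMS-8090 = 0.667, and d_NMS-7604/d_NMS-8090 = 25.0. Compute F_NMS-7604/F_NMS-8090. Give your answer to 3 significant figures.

0.00285

L_NMS-7604/L_NMS-8090 = (R_NMS-7604/R_NMS-8090)²(T_NMS-7604/T_NMS-8090)⁴ = (3.00)² × (0.667)⁴ = 1.781.
F_NMS-7604/F_NMS-8090 = (L_NMS-7604/L_NMS-8090)/(d_NMS-7604/d_NMS-8090)² = 1.781 / (25.0)² = 0.002850.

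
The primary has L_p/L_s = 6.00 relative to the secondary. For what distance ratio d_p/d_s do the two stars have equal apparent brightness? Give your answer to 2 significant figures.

Equal flux requires L_p/d_p² = L_s/d_s², so d_p/d_s = √(L_p/L_s)
= √(6.00) = 2.449.

2.4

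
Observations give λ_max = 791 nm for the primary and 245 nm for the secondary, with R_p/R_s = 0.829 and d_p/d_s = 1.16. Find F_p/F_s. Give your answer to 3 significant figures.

0.00470

Wien's law: T_p/T_s = λ_s/λ_p = 245/791 = 0.3097.
L_p/L_s = (R_p/R_s)²(T_p/T_s)⁴ = (0.829)²(0.3097)⁴ = 0.006325.
F_p/F_s = (L_p/L_s)/(d_p/d_s)² = 0.006325/(1.16)² = 0.004701.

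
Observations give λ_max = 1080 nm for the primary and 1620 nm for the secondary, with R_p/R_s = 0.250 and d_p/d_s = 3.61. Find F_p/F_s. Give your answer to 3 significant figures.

Wien's law: T_p/T_s = λ_s/λ_p = 1620/1080 = 1.500.
L_p/L_s = (R_p/R_s)²(T_p/T_s)⁴ = (0.250)²(1.500)⁴ = 0.3164.
F_p/F_s = (L_p/L_s)/(d_p/d_s)² = 0.3164/(3.61)² = 0.02428.

0.0243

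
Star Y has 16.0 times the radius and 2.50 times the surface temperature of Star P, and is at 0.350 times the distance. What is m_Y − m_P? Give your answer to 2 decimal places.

-12.28

L_Y/L_P = (16.0)²(2.50)⁴ = 1.000×10^4.
F_Y/F_P = (L_Y/L_P)/(d_Y/d_P)² = 1.000×10^4/0.1225 = 8.163×10^4.
m_Y − m_P = −2.5 log₁₀(8.163×10^4) = -12.28.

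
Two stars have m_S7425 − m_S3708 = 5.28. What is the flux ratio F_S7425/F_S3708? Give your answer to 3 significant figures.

0.00773

F_S7425/F_S3708 = 10^(−(m_S7425 − m_S3708)/2.5) = 10^(-5.28/2.5) = 10^-2.112 = 0.007727.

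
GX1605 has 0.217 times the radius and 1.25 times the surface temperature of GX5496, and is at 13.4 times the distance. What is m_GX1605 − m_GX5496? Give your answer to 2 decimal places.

L_GX1605/L_GX5496 = (0.217)²(1.25)⁴ = 0.1150.
F_GX1605/F_GX5496 = (L_GX1605/L_GX5496)/(d_GX1605/d_GX5496)² = 0.1150/179.6 = 6.403×10^-4.
m_GX1605 − m_GX5496 = −2.5 log₁₀(6.403×10^-4) = 7.98.

7.98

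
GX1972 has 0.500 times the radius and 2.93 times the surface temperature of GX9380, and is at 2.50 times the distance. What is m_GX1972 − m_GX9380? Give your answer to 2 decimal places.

-1.17

L_GX1972/L_GX9380 = (0.500)²(2.93)⁴ = 18.43.
F_GX1972/F_GX9380 = (L_GX1972/L_GX9380)/(d_GX1972/d_GX9380)² = 18.43/6.250 = 2.948.
m_GX1972 − m_GX9380 = −2.5 log₁₀(2.948) = -1.17.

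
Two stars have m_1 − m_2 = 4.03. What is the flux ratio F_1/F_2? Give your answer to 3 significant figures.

F_1/F_2 = 10^(−(m_1 − m_2)/2.5) = 10^(-4.03/2.5) = 10^-1.612 = 0.02443.

0.0244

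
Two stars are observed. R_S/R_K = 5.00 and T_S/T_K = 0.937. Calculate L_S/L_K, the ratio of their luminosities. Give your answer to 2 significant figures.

19

From the Stefan–Boltzmann law, L ∝ R²T⁴, so
L_S/L_K = (R_S/R_K)² (T_S/T_K)⁴ = (5.00)² × (0.937)⁴ = 25.00 × 0.7708 = 19.27.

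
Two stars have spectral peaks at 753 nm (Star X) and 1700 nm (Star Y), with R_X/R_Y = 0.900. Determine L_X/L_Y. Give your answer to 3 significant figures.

Wien's law gives T ∝ 1/λ_max, so T_X/T_Y = λ_Y/λ_X = 1700/753 = 2.258.
Then L ∝ R²T⁴ gives L_X/L_Y = (0.900)² × (2.258)⁴ = 0.8100 × 25.98 = 21.04.

21.0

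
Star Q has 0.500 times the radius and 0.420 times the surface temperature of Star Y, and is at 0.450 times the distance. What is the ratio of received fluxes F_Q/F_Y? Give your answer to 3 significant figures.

L_Q/L_Y = (R_Q/R_Y)²(T_Q/T_Y)⁴ = (0.500)² × (0.420)⁴ = 0.007779.
F_Q/F_Y = (L_Q/L_Y)/(d_Q/d_Y)² = 0.007779 / (0.450)² = 0.03842.

0.0384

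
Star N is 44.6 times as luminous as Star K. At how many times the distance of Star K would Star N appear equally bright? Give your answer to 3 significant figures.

Equal flux requires L_N/d_N² = L_K/d_K², so d_N/d_K = √(L_N/L_K)
= √(44.6) = 6.678.

6.68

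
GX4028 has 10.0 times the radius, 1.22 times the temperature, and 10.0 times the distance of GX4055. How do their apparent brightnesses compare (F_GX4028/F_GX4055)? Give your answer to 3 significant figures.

L_GX4028/L_GX4055 = (R_GX4028/R_GX4055)²(T_GX4028/T_GX4055)⁴ = (10.0)² × (1.22)⁴ = 221.5.
F_GX4028/F_GX4055 = (L_GX4028/L_GX4055)/(d_GX4028/d_GX4055)² = 221.5 / (10.0)² = 2.215.

2.22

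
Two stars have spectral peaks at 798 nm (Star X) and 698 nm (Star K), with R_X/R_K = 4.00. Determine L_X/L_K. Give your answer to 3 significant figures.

Wien's law gives T ∝ 1/λ_max, so T_X/T_K = λ_K/λ_X = 698/798 = 0.8747.
Then L ∝ R²T⁴ gives L_X/L_K = (4.00)² × (0.8747)⁴ = 16.00 × 0.5853 = 9.365.

9.37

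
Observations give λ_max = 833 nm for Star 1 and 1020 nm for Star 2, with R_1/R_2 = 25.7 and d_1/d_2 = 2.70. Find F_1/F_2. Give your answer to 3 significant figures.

204

Wien's law: T_1/T_2 = λ_2/λ_1 = 1020/833 = 1.224.
L_1/L_2 = (R_1/R_2)²(T_1/T_2)⁴ = (25.7)²(1.224)⁴ = 1485.
F_1/F_2 = (L_1/L_2)/(d_1/d_2)² = 1485/(2.70)² = 203.7.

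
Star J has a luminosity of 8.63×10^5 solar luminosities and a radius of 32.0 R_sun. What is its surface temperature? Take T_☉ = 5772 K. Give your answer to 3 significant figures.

3.11×10^4 K

T/T_☉ = (L/L_☉)^(1/4) / (R/R_☉)^(1/2)
T = 5772 × (8.63×10^5)^(1/4) / √(32.0) = 5772 × 30.48 / 5.657 = 3.110×10^4 K.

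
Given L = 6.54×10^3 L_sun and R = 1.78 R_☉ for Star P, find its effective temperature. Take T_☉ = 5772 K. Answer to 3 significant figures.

3.89×10^4 K

T/T_☉ = (L/L_☉)^(1/4) / (R/R_☉)^(1/2)
T = 5772 × (6.54×10^3)^(1/4) / √(1.78) = 5772 × 8.993 / 1.334 = 3.891×10^4 K.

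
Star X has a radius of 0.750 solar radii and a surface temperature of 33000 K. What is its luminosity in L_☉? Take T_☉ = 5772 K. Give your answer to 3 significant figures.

601 L_☉

L/L_☉ = (R/R_☉)² (T/T_☉)⁴ = (0.750)² × (33000/5772)⁴
       = 0.5625 × (5.717)⁴ = 0.5625 × 1068 = 601.0.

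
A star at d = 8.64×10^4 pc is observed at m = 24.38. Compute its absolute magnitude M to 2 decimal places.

M = m − 5 log₁₀(d/10 pc) = 24.38 − 5 log₁₀(8.64×10^4/10)
  = 24.38 − 5 × 3.937 = 24.38 − 19.68 = 4.70.

4.70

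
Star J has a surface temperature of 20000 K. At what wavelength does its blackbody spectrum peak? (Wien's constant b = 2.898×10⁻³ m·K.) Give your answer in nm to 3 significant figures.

λ_max = b/T = 2.898×10⁻³ / 20000 = 1.45×10^-7 m = 144.9 nm.

145 nm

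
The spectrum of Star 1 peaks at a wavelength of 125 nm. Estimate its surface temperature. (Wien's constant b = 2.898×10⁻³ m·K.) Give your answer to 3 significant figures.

2.32×10^4 K

T = b/λ_max = 2.898×10⁻³ / (125×10⁻⁹) = 2.318×10^4 K.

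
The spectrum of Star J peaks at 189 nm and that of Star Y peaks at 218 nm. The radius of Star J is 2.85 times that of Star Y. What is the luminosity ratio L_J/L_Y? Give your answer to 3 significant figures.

Wien's law gives T ∝ 1/λ_max, so T_J/T_Y = λ_Y/λ_J = 218/189 = 1.153.
Then L ∝ R²T⁴ gives L_J/L_Y = (2.85)² × (1.153)⁴ = 8.123 × 1.770 = 14.38.

14.4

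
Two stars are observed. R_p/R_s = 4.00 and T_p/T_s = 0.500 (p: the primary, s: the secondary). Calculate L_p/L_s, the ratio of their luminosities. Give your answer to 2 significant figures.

1.0

From the Stefan–Boltzmann law, L ∝ R²T⁴, so
L_p/L_s = (R_p/R_s)² (T_p/T_s)⁴ = (4.00)² × (0.500)⁴ = 16.00 × 0.06250 = 1.000.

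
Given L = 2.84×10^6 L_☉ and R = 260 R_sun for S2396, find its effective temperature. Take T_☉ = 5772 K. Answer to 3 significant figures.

1.47×10^4 K

T/T_☉ = (L/L_☉)^(1/4) / (R/R_☉)^(1/2)
T = 5772 × (2.84×10^6)^(1/4) / √(260) = 5772 × 41.05 / 16.12 = 1.469×10^4 K.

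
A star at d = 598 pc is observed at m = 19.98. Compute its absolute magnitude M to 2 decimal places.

11.10

M = m − 5 log₁₀(d/10 pc) = 19.98 − 5 log₁₀(598/10)
  = 19.98 − 5 × 1.777 = 19.98 − 8.88 = 11.10.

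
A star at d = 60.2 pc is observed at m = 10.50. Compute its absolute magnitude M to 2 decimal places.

M = m − 5 log₁₀(d/10 pc) = 10.50 − 5 log₁₀(60.2/10)
  = 10.50 − 5 × 0.780 = 10.50 − 3.90 = 6.60.

6.60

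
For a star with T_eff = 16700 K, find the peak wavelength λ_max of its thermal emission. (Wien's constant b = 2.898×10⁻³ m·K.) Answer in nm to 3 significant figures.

174 nm

λ_max = b/T = 2.898×10⁻³ / 16700 = 1.74×10^-7 m = 173.5 nm.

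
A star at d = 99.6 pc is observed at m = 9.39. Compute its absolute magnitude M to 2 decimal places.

M = m − 5 log₁₀(d/10 pc) = 9.39 − 5 log₁₀(99.6/10)
  = 9.39 − 5 × 0.998 = 9.39 − 4.99 = 4.40.

4.40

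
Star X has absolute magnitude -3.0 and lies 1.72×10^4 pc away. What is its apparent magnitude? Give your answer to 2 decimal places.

m = M + 5 log₁₀(d/10 pc) = -3.0 + 5 log₁₀(1.72×10^4/10)
  = -3.0 + 5 × 3.236 = -3.0 + 16.18 = 13.18.

13.18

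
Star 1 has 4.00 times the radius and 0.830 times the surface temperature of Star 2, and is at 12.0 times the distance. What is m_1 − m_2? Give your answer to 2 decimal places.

3.19

L_1/L_2 = (4.00)²(0.830)⁴ = 7.593.
F_1/F_2 = (L_1/L_2)/(d_1/d_2)² = 7.593/144.0 = 0.05273.
m_1 − m_2 = −2.5 log₁₀(0.05273) = 3.19.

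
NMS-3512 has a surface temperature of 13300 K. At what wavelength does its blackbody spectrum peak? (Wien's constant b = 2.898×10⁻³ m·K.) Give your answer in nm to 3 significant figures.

λ_max = b/T = 2.898×10⁻³ / 13300 = 2.18×10^-7 m = 217.9 nm.

218 nm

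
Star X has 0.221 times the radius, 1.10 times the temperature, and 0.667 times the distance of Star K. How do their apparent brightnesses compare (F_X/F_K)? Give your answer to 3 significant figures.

L_X/L_K = (R_X/R_K)²(T_X/T_K)⁴ = (0.221)² × (1.10)⁴ = 0.07151.
F_X/F_K = (L_X/L_K)/(d_X/d_K)² = 0.07151 / (0.667)² = 0.1607.

0.161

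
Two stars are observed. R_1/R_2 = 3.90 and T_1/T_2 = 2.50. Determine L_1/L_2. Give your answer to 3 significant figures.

594

From the Stefan–Boltzmann law, L ∝ R²T⁴, so
L_1/L_2 = (R_1/R_2)² (T_1/T_2)⁴ = (3.90)² × (2.50)⁴ = 15.21 × 39.06 = 594.1.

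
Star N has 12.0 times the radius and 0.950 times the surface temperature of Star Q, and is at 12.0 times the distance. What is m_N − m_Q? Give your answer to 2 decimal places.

0.22

L_N/L_Q = (12.0)²(0.950)⁴ = 117.3.
F_N/F_Q = (L_N/L_Q)/(d_N/d_Q)² = 117.3/144.0 = 0.8145.
m_N − m_Q = −2.5 log₁₀(0.8145) = 0.22.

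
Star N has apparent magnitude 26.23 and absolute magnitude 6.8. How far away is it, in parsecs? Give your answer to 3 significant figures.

m − M = 5 log₁₀(d/10 pc)
26.23 − (6.8) = 19.43 = 5 log₁₀(d/10)
d = 10 × 10^(19.43/5) = 10 × 10^3.886 = 7.691×10^4 pc.

7.69×10^4 pc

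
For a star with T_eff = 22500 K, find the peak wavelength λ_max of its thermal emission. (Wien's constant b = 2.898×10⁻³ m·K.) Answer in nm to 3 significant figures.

λ_max = b/T = 2.898×10⁻³ / 22500 = 1.29×10^-7 m = 128.8 nm.

129 nm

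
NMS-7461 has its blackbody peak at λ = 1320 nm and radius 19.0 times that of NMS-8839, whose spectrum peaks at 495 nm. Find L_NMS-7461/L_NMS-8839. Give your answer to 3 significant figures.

Wien's law gives T ∝ 1/λ_max, so T_NMS-7461/T_NMS-8839 = λ_NMS-8839/λ_NMS-7461 = 495/1320 = 0.3750.
Then L ∝ R²T⁴ gives L_NMS-7461/L_NMS-8839 = (19.0)² × (0.3750)⁴ = 361.0 × 0.01978 = 7.139.

7.14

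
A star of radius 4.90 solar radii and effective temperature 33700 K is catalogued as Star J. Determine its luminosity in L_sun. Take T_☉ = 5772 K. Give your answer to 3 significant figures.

L/L_☉ = (R/R_☉)² (T/T_☉)⁴ = (4.90)² × (33700/5772)⁴
       = 24.01 × (5.839)⁴ = 24.01 × 1162 = 2.790×10^4.

2.79×10^4 L_sun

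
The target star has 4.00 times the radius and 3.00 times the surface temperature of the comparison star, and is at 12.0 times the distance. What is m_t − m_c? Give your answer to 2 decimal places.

L_t/L_c = (4.00)²(3.00)⁴ = 1296.
F_t/F_c = (L_t/L_c)/(d_t/d_c)² = 1296/144.0 = 9.000.
m_t − m_c = −2.5 log₁₀(9.000) = -2.39.

-2.39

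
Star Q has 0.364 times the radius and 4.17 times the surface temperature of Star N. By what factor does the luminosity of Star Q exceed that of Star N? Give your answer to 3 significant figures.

From the Stefan–Boltzmann law, L ∝ R²T⁴, so
L_Q/L_N = (R_Q/R_N)² (T_Q/T_N)⁴ = (0.364)² × (4.17)⁴ = 0.1325 × 302.4 = 40.06.

40.1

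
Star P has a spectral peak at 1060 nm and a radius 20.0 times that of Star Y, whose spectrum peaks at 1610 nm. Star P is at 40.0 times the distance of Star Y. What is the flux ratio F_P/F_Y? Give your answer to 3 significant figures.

1.33

Wien's law: T_P/T_Y = λ_Y/λ_P = 1610/1060 = 1.519.
L_P/L_Y = (R_P/R_Y)²(T_P/T_Y)⁴ = (20.0)²(1.519)⁴ = 2129.
F_P/F_Y = (L_P/L_Y)/(d_P/d_Y)² = 2129/(40.0)² = 1.331.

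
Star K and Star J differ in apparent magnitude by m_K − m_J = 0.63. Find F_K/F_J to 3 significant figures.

0.560

F_K/F_J = 10^(−(m_K − m_J)/2.5) = 10^(-0.63/2.5) = 10^-0.252 = 0.5598.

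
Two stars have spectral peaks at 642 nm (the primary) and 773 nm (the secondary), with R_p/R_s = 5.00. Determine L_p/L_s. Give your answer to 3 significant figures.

52.5

Wien's law gives T ∝ 1/λ_max, so T_p/T_s = λ_s/λ_p = 773/642 = 1.204.
Then L ∝ R²T⁴ gives L_p/L_s = (5.00)² × (1.204)⁴ = 25.00 × 2.102 = 52.54.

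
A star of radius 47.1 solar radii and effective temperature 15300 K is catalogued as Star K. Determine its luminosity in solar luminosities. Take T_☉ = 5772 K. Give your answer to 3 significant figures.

1.10×10^5 solar luminosities

L/L_☉ = (R/R_☉)² (T/T_☉)⁴ = (47.1)² × (15300/5772)⁴
       = 2218 × (2.651)⁴ = 2218 × 49.37 = 1.095×10^5.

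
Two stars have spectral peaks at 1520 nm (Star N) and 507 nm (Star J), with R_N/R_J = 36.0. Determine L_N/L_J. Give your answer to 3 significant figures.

16.0

Wien's law gives T ∝ 1/λ_max, so T_N/T_J = λ_J/λ_N = 507/1520 = 0.3336.
Then L ∝ R²T⁴ gives L_N/L_J = (36.0)² × (0.3336)⁴ = 1296 × 0.01238 = 16.04.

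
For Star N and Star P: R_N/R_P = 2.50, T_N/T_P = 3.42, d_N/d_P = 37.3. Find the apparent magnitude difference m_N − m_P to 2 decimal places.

0.53

L_N/L_P = (2.50)²(3.42)⁴ = 855.0.
F_N/F_P = (L_N/L_P)/(d_N/d_P)² = 855.0/1391 = 0.6146.
m_N − m_P = −2.5 log₁₀(0.6146) = 0.53.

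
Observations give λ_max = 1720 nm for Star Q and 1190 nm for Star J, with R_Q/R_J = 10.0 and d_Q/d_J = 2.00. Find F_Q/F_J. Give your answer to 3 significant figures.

5.73

Wien's law: T_Q/T_J = λ_J/λ_Q = 1190/1720 = 0.6919.
L_Q/L_J = (R_Q/R_J)²(T_Q/T_J)⁴ = (10.0)²(0.6919)⁴ = 22.91.
F_Q/F_J = (L_Q/L_J)/(d_Q/d_J)² = 22.91/(2.00)² = 5.728.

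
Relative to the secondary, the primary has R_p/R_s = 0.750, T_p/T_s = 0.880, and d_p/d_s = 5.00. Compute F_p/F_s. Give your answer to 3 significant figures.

L_p/L_s = (R_p/R_s)²(T_p/T_s)⁴ = (0.750)² × (0.880)⁴ = 0.3373.
F_p/F_s = (L_p/L_s)/(d_p/d_s)² = 0.3373 / (5.00)² = 0.01349.

0.0135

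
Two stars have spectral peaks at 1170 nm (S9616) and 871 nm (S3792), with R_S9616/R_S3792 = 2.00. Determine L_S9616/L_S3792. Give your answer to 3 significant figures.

Wien's law gives T ∝ 1/λ_max, so T_S9616/T_S3792 = λ_S3792/λ_S9616 = 871/1170 = 0.7444.
Then L ∝ R²T⁴ gives L_S9616/L_S3792 = (2.00)² × (0.7444)⁴ = 4.000 × 0.3071 = 1.229.

1.23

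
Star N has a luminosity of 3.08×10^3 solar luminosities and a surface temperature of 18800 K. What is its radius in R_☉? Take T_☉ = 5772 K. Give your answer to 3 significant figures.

5.23 R_☉

R/R_☉ = √(L/L_☉) / (T/T_☉)² = √(3.08×10^3) / (3.257)²
       = 55.50 / 10.61 = 5.231.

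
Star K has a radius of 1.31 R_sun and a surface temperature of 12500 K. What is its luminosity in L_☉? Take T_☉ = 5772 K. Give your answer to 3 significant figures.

37.7 L_☉

L/L_☉ = (R/R_☉)² (T/T_☉)⁴ = (1.31)² × (12500/5772)⁴
       = 1.716 × (2.166)⁴ = 1.716 × 22.00 = 37.75.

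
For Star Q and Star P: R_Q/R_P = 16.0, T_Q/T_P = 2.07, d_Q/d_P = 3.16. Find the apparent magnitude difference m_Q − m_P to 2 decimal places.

-6.68

L_Q/L_P = (16.0)²(2.07)⁴ = 4700.
F_Q/F_P = (L_Q/L_P)/(d_Q/d_P)² = 4700/9.986 = 470.7.
m_Q − m_P = −2.5 log₁₀(470.7) = -6.68.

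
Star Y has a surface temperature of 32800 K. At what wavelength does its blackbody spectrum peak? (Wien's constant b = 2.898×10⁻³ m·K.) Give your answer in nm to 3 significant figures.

λ_max = b/T = 2.898×10⁻³ / 32800 = 8.84×10^-8 m = 88.35 nm.

88.4 nm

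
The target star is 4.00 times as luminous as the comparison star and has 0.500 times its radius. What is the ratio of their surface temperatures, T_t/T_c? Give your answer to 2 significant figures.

L ∝ R²T⁴ gives T ∝ (L/R²)^(1/4), so
T_t/T_c = (4.00 / 0.500²)^(1/4) = (16.00)^(1/4) = 2.000.

2.0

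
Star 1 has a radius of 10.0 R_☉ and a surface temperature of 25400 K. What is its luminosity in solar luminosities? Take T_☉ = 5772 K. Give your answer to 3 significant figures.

3.75×10^4 solar luminosities

L/L_☉ = (R/R_☉)² (T/T_☉)⁴ = (10.0)² × (25400/5772)⁴
       = 100.0 × (4.401)⁴ = 100.0 × 375.0 = 3.750×10^4.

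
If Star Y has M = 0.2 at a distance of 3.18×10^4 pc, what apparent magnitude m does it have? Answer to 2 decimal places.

m = M + 5 log₁₀(d/10 pc) = 0.2 + 5 log₁₀(3.18×10^4/10)
  = 0.2 + 5 × 3.502 = 0.2 + 17.51 = 17.71.

17.71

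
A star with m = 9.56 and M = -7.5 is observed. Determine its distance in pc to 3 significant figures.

2.58×10^4 pc

m − M = 5 log₁₀(d/10 pc)
9.56 − (-7.5) = 17.06 = 5 log₁₀(d/10)
d = 10 × 10^(17.06/5) = 10 × 10^3.412 = 2.582×10^4 pc.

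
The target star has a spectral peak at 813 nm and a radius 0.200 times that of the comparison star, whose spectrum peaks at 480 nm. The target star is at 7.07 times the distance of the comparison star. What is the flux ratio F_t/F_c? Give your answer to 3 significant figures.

Wien's law: T_t/T_c = λ_c/λ_t = 480/813 = 0.5904.
L_t/L_c = (R_t/R_c)²(T_t/T_c)⁴ = (0.200)²(0.5904)⁴ = 0.004860.
F_t/F_c = (L_t/L_c)/(d_t/d_c)² = 0.004860/(7.07)² = 9.724×10^-5.

9.72×10^-5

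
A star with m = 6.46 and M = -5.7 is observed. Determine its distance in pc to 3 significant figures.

2.70×10^3 pc

m − M = 5 log₁₀(d/10 pc)
6.46 − (-5.7) = 12.16 = 5 log₁₀(d/10)
d = 10 × 10^(12.16/5) = 10 × 10^2.432 = 2704 pc.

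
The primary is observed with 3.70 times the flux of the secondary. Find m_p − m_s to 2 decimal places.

m_p − m_s = −2.5 log₁₀(F_p/F_s) = −2.5 log₁₀(3.70) = −2.5 × (0.568) = -1.421.

-1.42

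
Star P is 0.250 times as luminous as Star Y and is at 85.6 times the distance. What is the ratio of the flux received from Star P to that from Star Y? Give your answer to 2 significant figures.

3.4×10^-5

F = L/(4πd²), so F_P/F_Y = (L_P/L_Y) / (d_P/d_Y)²
= 0.250 / (85.6)² = 0.250 / 7327 = 3.412×10^-5.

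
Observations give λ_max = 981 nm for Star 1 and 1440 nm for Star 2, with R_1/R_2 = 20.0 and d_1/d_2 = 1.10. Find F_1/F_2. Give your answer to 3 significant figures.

1.53×10^3

Wien's law: T_1/T_2 = λ_2/λ_1 = 1440/981 = 1.468.
L_1/L_2 = (R_1/R_2)²(T_1/T_2)⁴ = (20.0)²(1.468)⁴ = 1857.
F_1/F_2 = (L_1/L_2)/(d_1/d_2)² = 1857/(1.10)² = 1535.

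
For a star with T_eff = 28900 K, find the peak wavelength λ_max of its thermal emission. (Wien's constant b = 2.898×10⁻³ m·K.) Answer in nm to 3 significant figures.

λ_max = b/T = 2.898×10⁻³ / 28900 = 1.00×10^-7 m = 100.3 nm.

100 nm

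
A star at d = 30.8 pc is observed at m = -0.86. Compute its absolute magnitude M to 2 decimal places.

M = m − 5 log₁₀(d/10 pc) = -0.86 − 5 log₁₀(30.8/10)
  = -0.86 − 5 × 0.489 = -0.86 − 2.44 = -3.30.

-3.30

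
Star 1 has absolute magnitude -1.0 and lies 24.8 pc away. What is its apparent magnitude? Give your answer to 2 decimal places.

0.97

m = M + 5 log₁₀(d/10 pc) = -1.0 + 5 log₁₀(24.8/10)
  = -1.0 + 5 × 0.394 = -1.0 + 1.97 = 0.97.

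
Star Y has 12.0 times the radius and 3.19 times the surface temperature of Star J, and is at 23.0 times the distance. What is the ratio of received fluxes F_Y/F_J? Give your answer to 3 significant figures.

L_Y/L_J = (R_Y/R_J)²(T_Y/T_J)⁴ = (12.0)² × (3.19)⁴ = 1.491×10^4.
F_Y/F_J = (L_Y/L_J)/(d_Y/d_J)² = 1.491×10^4 / (23.0)² = 28.19.

28.2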